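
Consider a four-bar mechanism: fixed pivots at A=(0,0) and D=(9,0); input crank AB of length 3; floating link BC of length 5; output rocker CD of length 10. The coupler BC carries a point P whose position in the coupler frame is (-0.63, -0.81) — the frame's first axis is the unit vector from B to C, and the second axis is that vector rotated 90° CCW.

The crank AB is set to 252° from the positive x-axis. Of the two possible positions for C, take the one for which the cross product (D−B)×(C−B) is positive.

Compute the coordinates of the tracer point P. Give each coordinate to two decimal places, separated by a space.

A=(0,0), D=(9.00,0)
B = A + 3.00·(cos252°, sin252°) = (-0.9271, -2.8532)
|BD| = 10.3289
circle(B,5.00) ∩ circle(D,10.00): a=1.5339, h=4.7589
  candidates: C₊=(-0.7674,2.1443) cross=49.154; C₋=(1.8617,-7.0032) cross=-49.154
  mode + wants cross > 0 → take C=(-0.7674,2.1443) (cross=49.154)
ex = (C−B)/|BC| = (0.0319,0.9995); ey = (-0.9995,0.0319)
P = B + -0.63·ex + -0.81·ey = (-0.1376,-3.5087)

-0.14 -3.51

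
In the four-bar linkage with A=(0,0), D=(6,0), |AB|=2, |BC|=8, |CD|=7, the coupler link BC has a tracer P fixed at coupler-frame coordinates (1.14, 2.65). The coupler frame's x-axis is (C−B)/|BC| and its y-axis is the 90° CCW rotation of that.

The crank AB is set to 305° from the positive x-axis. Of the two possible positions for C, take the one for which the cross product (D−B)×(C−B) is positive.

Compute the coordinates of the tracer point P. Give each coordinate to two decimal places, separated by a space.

A=(0,0), D=(6.00,0)
B = A + 2.00·(cos305°, sin305°) = (1.1472, -1.6383)
|BD| = 5.1219
circle(B,8.00) ∩ circle(D,7.00): a=4.0253, h=6.9136
  candidates: C₊=(2.7496,6.1996) cross=35.411; C₋=(7.1723,-6.9011) cross=-35.411
  mode + wants cross > 0 → take C=(2.7496,6.1996) (cross=35.411)
ex = (C−B)/|BC| = (0.2003,0.9797); ey = (-0.9797,0.2003)
P = B + 1.14·ex + 2.65·ey = (-1.2208,0.0094)

-1.22 0.01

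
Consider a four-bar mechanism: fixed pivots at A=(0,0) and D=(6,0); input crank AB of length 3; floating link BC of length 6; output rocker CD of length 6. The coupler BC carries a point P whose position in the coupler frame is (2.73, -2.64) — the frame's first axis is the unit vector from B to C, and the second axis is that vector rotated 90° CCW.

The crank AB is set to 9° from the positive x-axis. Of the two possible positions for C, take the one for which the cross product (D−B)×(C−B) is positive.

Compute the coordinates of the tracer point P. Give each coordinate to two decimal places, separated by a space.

A=(0,0), D=(6.00,0)
B = A + 3.00·(cos9°, sin9°) = (2.9631, 0.4693)
|BD| = 3.0730
circle(B,6.00) ∩ circle(D,6.00): a=1.5365, h=5.7999
  candidates: C₊=(5.3673,5.9665) cross=17.823; C₋=(3.5958,-5.4972) cross=-17.823
  mode + wants cross > 0 → take C=(5.3673,5.9665) (cross=17.823)
ex = (C−B)/|BC| = (0.4007,0.9162); ey = (-0.9162,0.4007)
P = B + 2.73·ex + -2.64·ey = (6.4758,1.9127)

6.48 1.91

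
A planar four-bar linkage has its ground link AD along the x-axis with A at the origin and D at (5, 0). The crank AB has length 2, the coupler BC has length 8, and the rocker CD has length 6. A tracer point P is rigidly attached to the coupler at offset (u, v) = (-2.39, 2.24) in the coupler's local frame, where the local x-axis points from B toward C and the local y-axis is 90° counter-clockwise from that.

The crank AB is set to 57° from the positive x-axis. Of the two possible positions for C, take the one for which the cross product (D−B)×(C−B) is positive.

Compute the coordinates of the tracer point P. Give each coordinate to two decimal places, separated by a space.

-2.01 2.74

A=(0,0), D=(5.00,0)
B = A + 2.00·(cos57°, sin57°) = (1.0893, 1.6773)
|BD| = 4.2553
circle(B,8.00) ∩ circle(D,6.00): a=5.4177, h=5.8863
  candidates: C₊=(8.3886,4.9515) cross=25.048; C₋=(3.7480,-5.8679) cross=-25.048
  mode + wants cross > 0 → take C=(8.3886,4.9515) (cross=25.048)
ex = (C−B)/|BC| = (0.9124,0.4093); ey = (-0.4093,0.9124)
P = B + -2.39·ex + 2.24·ey = (-2.0082,2.7430)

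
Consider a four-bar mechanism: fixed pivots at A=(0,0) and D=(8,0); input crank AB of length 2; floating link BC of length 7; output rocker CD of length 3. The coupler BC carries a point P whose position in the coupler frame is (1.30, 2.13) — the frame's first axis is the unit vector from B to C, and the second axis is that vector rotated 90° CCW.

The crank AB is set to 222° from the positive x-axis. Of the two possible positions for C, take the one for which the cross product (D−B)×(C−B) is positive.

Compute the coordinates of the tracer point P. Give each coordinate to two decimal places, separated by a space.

-0.94 1.10

A=(0,0), D=(8.00,0)
B = A + 2.00·(cos222°, sin222°) = (-1.4863, -1.3383)
|BD| = 9.5802
circle(B,7.00) ∩ circle(D,3.00): a=6.8777, h=1.3025
  candidates: C₊=(5.1421,0.9123) cross=12.479; C₋=(5.5060,-1.6673) cross=-12.479
  mode + wants cross > 0 → take C=(5.1421,0.9123) (cross=12.479)
ex = (C−B)/|BC| = (0.9469,0.3215); ey = (-0.3215,0.9469)
P = B + 1.30·ex + 2.13·ey = (-0.9401,1.0966)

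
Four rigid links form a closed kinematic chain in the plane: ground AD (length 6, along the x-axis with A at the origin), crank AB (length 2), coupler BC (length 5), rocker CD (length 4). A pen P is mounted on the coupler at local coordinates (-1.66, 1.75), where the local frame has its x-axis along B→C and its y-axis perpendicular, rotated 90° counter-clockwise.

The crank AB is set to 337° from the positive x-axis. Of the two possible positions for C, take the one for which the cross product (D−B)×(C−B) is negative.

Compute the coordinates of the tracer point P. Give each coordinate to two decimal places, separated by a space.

A=(0,0), D=(6.00,0)
B = A + 2.00·(cos337°, sin337°) = (1.8410, -0.7815)
|BD| = 4.2318
circle(B,5.00) ∩ circle(D,4.00): a=3.1793, h=3.8590
  candidates: C₊=(4.2530,3.5983) cross=16.331; C₋=(5.6782,-3.9870) cross=-16.331
  mode - wants cross < 0 → take C=(5.6782,-3.9870) (cross=-16.331)
ex = (C−B)/|BC| = (0.7674,-0.6411); ey = (0.6411,0.7674)
P = B + -1.66·ex + 1.75·ey = (1.6890,1.6258)

1.69 1.63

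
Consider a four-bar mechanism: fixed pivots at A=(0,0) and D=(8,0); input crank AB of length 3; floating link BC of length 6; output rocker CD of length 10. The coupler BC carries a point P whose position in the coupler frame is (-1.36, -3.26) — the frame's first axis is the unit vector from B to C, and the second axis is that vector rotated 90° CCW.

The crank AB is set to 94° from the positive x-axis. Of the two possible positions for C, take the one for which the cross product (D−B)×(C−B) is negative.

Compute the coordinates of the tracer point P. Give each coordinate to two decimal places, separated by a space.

-3.07 5.06

A=(0,0), D=(8.00,0)
B = A + 3.00·(cos94°, sin94°) = (-0.2093, 2.9927)
|BD| = 8.7378
circle(B,6.00) ∩ circle(D,10.00): a=0.7066, h=5.9582
  candidates: C₊=(2.4953,8.3486) cross=52.062; C₋=(-1.5861,-2.8472) cross=-52.062
  mode - wants cross < 0 → take C=(-1.5861,-2.8472) (cross=-52.062)
ex = (C−B)/|BC| = (-0.2295,-0.9733); ey = (0.9733,-0.2295)
P = B + -1.36·ex + -3.26·ey = (-3.0702,5.0645)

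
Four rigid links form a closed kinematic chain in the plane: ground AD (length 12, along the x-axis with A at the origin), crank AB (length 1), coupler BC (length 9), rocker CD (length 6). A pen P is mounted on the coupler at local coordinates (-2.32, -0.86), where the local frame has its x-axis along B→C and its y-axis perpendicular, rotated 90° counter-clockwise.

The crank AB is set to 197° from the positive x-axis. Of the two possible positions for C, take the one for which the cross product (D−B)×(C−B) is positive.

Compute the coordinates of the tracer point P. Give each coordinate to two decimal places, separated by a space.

-2.68 -2.06

A=(0,0), D=(12.00,0)
B = A + 1.00·(cos197°, sin197°) = (-0.9563, -0.2924)
|BD| = 12.9596
circle(B,9.00) ∩ circle(D,6.00): a=8.2160, h=3.6739
  candidates: C₊=(7.1747,3.5660) cross=47.613; C₋=(7.3405,-3.7800) cross=-47.613
  mode + wants cross > 0 → take C=(7.1747,3.5660) (cross=47.613)
ex = (C−B)/|BC| = (0.9034,0.4287); ey = (-0.4287,0.9034)
P = B + -2.32·ex + -0.86·ey = (-2.6836,-2.0639)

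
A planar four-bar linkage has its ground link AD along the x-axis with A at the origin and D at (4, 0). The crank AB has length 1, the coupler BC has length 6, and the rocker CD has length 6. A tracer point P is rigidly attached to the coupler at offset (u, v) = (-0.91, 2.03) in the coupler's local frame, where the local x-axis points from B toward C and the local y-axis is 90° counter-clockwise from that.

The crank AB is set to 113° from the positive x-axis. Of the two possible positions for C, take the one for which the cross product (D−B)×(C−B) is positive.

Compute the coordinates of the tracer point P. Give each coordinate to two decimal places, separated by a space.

A=(0,0), D=(4.00,0)
B = A + 1.00·(cos113°, sin113°) = (-0.3907, 0.9205)
|BD| = 4.4862
circle(B,6.00) ∩ circle(D,6.00): a=2.2431, h=5.5649
  candidates: C₊=(2.9465,5.9068) cross=24.965; C₋=(0.6628,-4.9863) cross=-24.965
  mode + wants cross > 0 → take C=(2.9465,5.9068) (cross=24.965)
ex = (C−B)/|BC| = (0.5562,0.8310); ey = (-0.8310,0.5562)
P = B + -0.91·ex + 2.03·ey = (-2.5839,1.2933)

-2.58 1.29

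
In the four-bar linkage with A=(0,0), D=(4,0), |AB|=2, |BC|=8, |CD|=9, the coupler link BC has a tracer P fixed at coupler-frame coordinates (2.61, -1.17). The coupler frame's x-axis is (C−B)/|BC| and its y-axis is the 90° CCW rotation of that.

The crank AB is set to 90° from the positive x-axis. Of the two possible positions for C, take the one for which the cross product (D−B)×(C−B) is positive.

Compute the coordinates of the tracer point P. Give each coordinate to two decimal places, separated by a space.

2.29 3.72

A=(0,0), D=(4.00,0)
B = A + 2.00·(cos90°, sin90°) = (0.0000, 2.0000)
|BD| = 4.4721
circle(B,8.00) ∩ circle(D,9.00): a=0.3354, h=7.9930
  candidates: C₊=(3.8746,8.9991) cross=35.746; C₋=(-3.2746,-5.2991) cross=-35.746
  mode + wants cross > 0 → take C=(3.8746,8.9991) (cross=35.746)
ex = (C−B)/|BC| = (0.4843,0.8749); ey = (-0.8749,0.4843)
P = B + 2.61·ex + -1.17·ey = (2.2877,3.7168)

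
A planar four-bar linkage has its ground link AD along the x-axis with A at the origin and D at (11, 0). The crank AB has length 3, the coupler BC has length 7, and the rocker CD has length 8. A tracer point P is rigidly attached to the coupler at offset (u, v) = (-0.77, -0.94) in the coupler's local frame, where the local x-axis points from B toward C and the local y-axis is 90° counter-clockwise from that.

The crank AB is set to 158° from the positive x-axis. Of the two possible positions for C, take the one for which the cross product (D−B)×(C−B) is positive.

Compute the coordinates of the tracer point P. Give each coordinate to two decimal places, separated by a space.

A=(0,0), D=(11.00,0)
B = A + 3.00·(cos158°, sin158°) = (-2.7816, 1.1238)
|BD| = 13.8273
circle(B,7.00) ∩ circle(D,8.00): a=6.3712, h=2.8995
  candidates: C₊=(3.8043,3.4959) cross=40.093; C₋=(3.3330,-2.2839) cross=-40.093
  mode + wants cross > 0 → take C=(3.8043,3.4959) (cross=40.093)
ex = (C−B)/|BC| = (0.9408,0.3389); ey = (-0.3389,0.9408)
P = B + -0.77·ex + -0.94·ey = (-3.1875,-0.0215)

-3.19 -0.02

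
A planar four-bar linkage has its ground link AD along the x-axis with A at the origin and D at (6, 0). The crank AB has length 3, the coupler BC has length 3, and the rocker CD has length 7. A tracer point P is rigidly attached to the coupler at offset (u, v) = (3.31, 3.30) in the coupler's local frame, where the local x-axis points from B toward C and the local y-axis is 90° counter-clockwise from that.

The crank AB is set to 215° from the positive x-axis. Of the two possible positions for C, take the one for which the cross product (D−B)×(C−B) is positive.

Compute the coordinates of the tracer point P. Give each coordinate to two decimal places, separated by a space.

-3.64 2.80

A=(0,0), D=(6.00,0)
B = A + 3.00·(cos215°, sin215°) = (-2.4575, -1.7207)
|BD| = 8.6307
circle(B,3.00) ∩ circle(D,7.00): a=1.9981, h=2.2378
  candidates: C₊=(-0.9457,0.8705) cross=19.314; C₋=(-0.0534,-3.5152) cross=-19.314
  mode + wants cross > 0 → take C=(-0.9457,0.8705) (cross=19.314)
ex = (C−B)/|BC| = (0.5039,0.8637); ey = (-0.8637,0.5039)
P = B + 3.31·ex + 3.30·ey = (-3.6398,2.8012)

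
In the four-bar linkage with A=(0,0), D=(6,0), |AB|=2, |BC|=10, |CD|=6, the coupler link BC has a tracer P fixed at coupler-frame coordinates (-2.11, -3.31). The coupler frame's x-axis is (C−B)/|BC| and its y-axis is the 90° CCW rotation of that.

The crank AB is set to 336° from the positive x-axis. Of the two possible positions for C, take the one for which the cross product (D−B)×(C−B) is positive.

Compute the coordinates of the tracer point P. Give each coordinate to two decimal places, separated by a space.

1.39 -4.71

A=(0,0), D=(6.00,0)
B = A + 2.00·(cos336°, sin336°) = (1.8271, -0.8135)
|BD| = 4.2515
circle(B,10.00) ∩ circle(D,6.00): a=9.6526, h=2.6131
  candidates: C₊=(10.8013,3.5982) cross=11.109; C₋=(11.8013,-1.5313) cross=-11.109
  mode + wants cross > 0 → take C=(10.8013,3.5982) (cross=11.109)
ex = (C−B)/|BC| = (0.8974,0.4412); ey = (-0.4412,0.8974)
P = B + -2.11·ex + -3.31·ey = (1.3938,-4.7148)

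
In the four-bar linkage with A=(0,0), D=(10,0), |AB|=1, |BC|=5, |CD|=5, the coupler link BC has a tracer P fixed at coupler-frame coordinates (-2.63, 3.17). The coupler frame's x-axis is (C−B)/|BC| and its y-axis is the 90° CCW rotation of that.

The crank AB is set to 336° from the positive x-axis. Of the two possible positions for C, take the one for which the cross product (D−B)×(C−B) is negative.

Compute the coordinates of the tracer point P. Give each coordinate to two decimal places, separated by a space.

A=(0,0), D=(10.00,0)
B = A + 1.00·(cos336°, sin336°) = (0.9135, -0.4067)
|BD| = 9.0956
circle(B,5.00) ∩ circle(D,5.00): a=4.5478, h=2.0779
  candidates: C₊=(5.3639,1.8725) cross=18.900; C₋=(5.5497,-2.2792) cross=-18.900
  mode - wants cross < 0 → take C=(5.5497,-2.2792) (cross=-18.900)
ex = (C−B)/|BC| = (0.9272,-0.3745); ey = (0.3745,0.9272)
P = B + -2.63·ex + 3.17·ey = (-0.3379,3.5175)

-0.34 3.52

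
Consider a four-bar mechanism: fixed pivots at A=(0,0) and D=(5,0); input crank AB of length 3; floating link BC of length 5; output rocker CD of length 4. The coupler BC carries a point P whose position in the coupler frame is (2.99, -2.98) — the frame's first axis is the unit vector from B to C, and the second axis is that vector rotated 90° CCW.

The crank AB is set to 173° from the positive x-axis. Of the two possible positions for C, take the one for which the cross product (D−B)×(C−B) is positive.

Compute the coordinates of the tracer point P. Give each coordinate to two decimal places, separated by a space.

A=(0,0), D=(5.00,0)
B = A + 3.00·(cos173°, sin173°) = (-2.9776, 0.3656)
|BD| = 7.9860
circle(B,5.00) ∩ circle(D,4.00): a=4.5565, h=2.0587
  candidates: C₊=(1.6683,2.2136) cross=16.441; C₋=(1.4798,-1.8996) cross=-16.441
  mode + wants cross > 0 → take C=(1.6683,2.2136) (cross=16.441)
ex = (C−B)/|BC| = (0.9292,0.3696); ey = (-0.3696,0.9292)
P = B + 2.99·ex + -2.98·ey = (0.9020,-1.2983)

0.90 -1.30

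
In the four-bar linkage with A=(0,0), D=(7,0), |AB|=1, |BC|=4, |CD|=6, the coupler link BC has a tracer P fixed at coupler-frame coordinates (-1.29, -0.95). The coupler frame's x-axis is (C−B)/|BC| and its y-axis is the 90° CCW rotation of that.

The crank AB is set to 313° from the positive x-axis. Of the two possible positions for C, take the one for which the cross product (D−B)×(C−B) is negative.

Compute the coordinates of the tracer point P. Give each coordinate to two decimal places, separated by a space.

A=(0,0), D=(7.00,0)
B = A + 1.00·(cos313°, sin313°) = (0.6820, -0.7314)
|BD| = 6.3602
circle(B,4.00) ∩ circle(D,6.00): a=1.6078, h=3.6626
  candidates: C₊=(1.8580,3.0919) cross=23.295; C₋=(2.7003,-4.1848) cross=-23.295
  mode - wants cross < 0 → take C=(2.7003,-4.1848) (cross=-23.295)
ex = (C−B)/|BC| = (0.5046,-0.8634); ey = (0.8634,0.5046)
P = B + -1.29·ex + -0.95·ey = (-0.7891,-0.0970)

-0.79 -0.10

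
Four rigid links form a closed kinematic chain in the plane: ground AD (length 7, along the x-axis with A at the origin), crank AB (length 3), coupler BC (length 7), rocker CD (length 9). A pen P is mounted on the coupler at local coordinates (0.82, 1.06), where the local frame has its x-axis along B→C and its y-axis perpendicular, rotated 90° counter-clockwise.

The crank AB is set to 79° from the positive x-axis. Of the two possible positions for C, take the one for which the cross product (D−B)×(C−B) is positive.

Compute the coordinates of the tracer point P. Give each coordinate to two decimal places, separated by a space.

0.18 4.23

A=(0,0), D=(7.00,0)
B = A + 3.00·(cos79°, sin79°) = (0.5724, 2.9449)
|BD| = 7.0701
circle(B,7.00) ∩ circle(D,9.00): a=1.2720, h=6.8835
  candidates: C₊=(4.5960,8.6730) cross=48.667; C₋=(-1.1383,-3.8428) cross=-48.667
  mode + wants cross > 0 → take C=(4.5960,8.6730) (cross=48.667)
ex = (C−B)/|BC| = (0.5748,0.8183); ey = (-0.8183,0.5748)
P = B + 0.82·ex + 1.06·ey = (0.1764,4.2252)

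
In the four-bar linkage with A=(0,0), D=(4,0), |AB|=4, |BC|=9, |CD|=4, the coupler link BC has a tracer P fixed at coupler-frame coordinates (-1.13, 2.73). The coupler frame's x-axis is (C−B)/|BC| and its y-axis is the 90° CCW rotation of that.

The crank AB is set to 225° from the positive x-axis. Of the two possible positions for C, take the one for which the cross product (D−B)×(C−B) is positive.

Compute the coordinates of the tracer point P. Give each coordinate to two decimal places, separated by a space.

-5.62 -1.86

A=(0,0), D=(4.00,0)
B = A + 4.00·(cos225°, sin225°) = (-2.8284, -2.8284)
|BD| = 7.3910
circle(B,9.00) ∩ circle(D,4.00): a=8.0927, h=3.9380
  candidates: C₊=(3.1413,3.9067) cross=29.106; C₋=(6.1553,-3.3697) cross=-29.106
  mode + wants cross > 0 → take C=(3.1413,3.9067) (cross=29.106)
ex = (C−B)/|BC| = (0.6633,0.7484); ey = (-0.7484,0.6633)
P = B + -1.13·ex + 2.73·ey = (-5.6210,-1.8633)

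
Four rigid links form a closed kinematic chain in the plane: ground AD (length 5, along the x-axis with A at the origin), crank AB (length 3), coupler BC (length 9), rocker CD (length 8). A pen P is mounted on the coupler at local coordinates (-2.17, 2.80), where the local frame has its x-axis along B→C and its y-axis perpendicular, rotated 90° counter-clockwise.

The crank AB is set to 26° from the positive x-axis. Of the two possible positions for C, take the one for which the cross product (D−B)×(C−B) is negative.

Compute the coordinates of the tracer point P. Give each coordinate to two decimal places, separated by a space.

5.48 3.51

A=(0,0), D=(5.00,0)
B = A + 3.00·(cos26°, sin26°) = (2.6964, 1.3151)
|BD| = 2.6526
circle(B,9.00) ∩ circle(D,8.00): a=4.5307, h=7.7764
  candidates: C₊=(10.4865,5.8222) cross=20.628; C₋=(2.7756,-7.6845) cross=-20.628
  mode - wants cross < 0 → take C=(2.7756,-7.6845) (cross=-20.628)
ex = (C−B)/|BC| = (0.0088,-1.0000); ey = (1.0000,0.0088)
P = B + -2.17·ex + 2.80·ey = (5.4772,3.5097)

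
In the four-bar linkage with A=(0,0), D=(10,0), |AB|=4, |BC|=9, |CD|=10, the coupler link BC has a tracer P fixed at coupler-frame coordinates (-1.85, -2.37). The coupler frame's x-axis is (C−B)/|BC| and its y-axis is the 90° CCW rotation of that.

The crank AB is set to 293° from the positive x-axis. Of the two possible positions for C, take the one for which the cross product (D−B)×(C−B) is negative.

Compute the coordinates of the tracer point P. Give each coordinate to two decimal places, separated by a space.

A=(0,0), D=(10.00,0)
B = A + 4.00·(cos293°, sin293°) = (1.5629, -3.6820)
|BD| = 9.2055
circle(B,9.00) ∩ circle(D,10.00): a=3.5708, h=8.2613
  candidates: C₊=(1.5313,5.3179) cross=76.050; C₋=(8.1400,-9.8255) cross=-76.050
  mode - wants cross < 0 → take C=(8.1400,-9.8255) (cross=-76.050)
ex = (C−B)/|BC| = (0.7308,-0.6826); ey = (0.6826,0.7308)
P = B + -1.85·ex + -2.37·ey = (-1.4068,-4.1512)

-1.41 -4.15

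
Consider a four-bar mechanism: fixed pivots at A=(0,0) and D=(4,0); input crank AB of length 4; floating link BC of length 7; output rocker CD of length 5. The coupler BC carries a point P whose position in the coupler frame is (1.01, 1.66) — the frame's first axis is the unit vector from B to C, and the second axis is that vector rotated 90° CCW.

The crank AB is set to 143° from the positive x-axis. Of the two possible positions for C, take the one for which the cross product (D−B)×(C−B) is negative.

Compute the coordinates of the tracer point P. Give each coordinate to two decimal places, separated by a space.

-1.25 2.42

A=(0,0), D=(4.00,0)
B = A + 4.00·(cos143°, sin143°) = (-3.1945, 2.4073)
|BD| = 7.5866
circle(B,7.00) ∩ circle(D,5.00): a=5.3750, h=4.4843
  candidates: C₊=(3.3256,4.9543) cross=34.021; C₋=(0.4798,-3.5508) cross=-34.021
  mode - wants cross < 0 → take C=(0.4798,-3.5508) (cross=-34.021)
ex = (C−B)/|BC| = (0.5249,-0.8512); ey = (0.8512,0.5249)
P = B + 1.01·ex + 1.66·ey = (-1.2515,2.4189)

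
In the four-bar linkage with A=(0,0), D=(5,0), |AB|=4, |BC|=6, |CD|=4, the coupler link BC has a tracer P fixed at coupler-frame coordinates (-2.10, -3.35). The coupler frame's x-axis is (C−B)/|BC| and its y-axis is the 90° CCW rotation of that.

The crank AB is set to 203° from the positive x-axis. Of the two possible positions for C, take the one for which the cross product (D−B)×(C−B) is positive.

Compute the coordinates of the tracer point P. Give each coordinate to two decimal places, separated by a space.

-3.64 -5.52

A=(0,0), D=(5.00,0)
B = A + 4.00·(cos203°, sin203°) = (-3.6820, -1.5629)
|BD| = 8.8216
circle(B,6.00) ∩ circle(D,4.00): a=5.5444, h=2.2935
  candidates: C₊=(1.3683,1.6765) cross=20.232; C₋=(2.1810,-2.8378) cross=-20.232
  mode + wants cross > 0 → take C=(1.3683,1.6765) (cross=20.232)
ex = (C−B)/|BC| = (0.8417,0.5399); ey = (-0.5399,0.8417)
P = B + -2.10·ex + -3.35·ey = (-3.6409,-5.5165)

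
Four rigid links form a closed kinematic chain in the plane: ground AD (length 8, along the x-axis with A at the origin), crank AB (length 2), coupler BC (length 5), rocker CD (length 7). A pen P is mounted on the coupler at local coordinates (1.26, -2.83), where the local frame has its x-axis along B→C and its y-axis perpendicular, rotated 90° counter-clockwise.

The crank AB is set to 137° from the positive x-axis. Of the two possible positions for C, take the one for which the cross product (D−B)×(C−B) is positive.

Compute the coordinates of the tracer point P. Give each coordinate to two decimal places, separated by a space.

A=(0,0), D=(8.00,0)
B = A + 2.00·(cos137°, sin137°) = (-1.4627, 1.3640)
|BD| = 9.5605
circle(B,5.00) ∩ circle(D,7.00): a=3.5251, h=3.5459
  candidates: C₊=(2.5322,4.3707) cross=33.901; C₋=(1.5204,-2.6486) cross=-33.901
  mode + wants cross > 0 → take C=(2.5322,4.3707) (cross=33.901)
ex = (C−B)/|BC| = (0.7990,0.6013); ey = (-0.6013,0.7990)
P = B + 1.26·ex + -2.83·ey = (1.2458,-0.1394)

1.25 -0.14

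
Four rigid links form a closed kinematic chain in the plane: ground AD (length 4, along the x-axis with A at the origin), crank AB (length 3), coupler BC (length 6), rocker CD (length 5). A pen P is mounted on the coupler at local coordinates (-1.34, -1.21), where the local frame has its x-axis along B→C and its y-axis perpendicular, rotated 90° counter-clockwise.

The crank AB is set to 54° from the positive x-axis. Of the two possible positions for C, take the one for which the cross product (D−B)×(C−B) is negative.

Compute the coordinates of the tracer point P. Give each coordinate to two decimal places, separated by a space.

0.91 4.02

A=(0,0), D=(4.00,0)
B = A + 3.00·(cos54°, sin54°) = (1.7634, 2.4271)
|BD| = 3.3005
circle(B,6.00) ∩ circle(D,5.00): a=3.3167, h=5.0000
  candidates: C₊=(7.6878,3.3764) cross=16.502; C₋=(0.3342,-3.4002) cross=-16.502
  mode - wants cross < 0 → take C=(0.3342,-3.4002) (cross=-16.502)
ex = (C−B)/|BC| = (-0.2382,-0.9712); ey = (0.9712,-0.2382)
P = B + -1.34·ex + -1.21·ey = (0.9074,4.0167)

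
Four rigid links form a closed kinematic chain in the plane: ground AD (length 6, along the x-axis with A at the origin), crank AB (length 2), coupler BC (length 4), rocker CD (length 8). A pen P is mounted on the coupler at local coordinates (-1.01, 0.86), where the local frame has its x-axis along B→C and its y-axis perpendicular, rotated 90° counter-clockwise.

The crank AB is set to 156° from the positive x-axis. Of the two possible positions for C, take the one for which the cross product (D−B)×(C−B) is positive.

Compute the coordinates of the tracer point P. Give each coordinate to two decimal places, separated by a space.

-2.97 0.13

A=(0,0), D=(6.00,0)
B = A + 2.00·(cos156°, sin156°) = (-1.8271, 0.8135)
|BD| = 7.8692
circle(B,4.00) ∩ circle(D,8.00): a=0.8848, h=3.9009
  candidates: C₊=(-0.5438,4.6020) cross=30.697; C₋=(-1.3503,-3.1580) cross=-30.697
  mode + wants cross > 0 → take C=(-0.5438,4.6020) (cross=30.697)
ex = (C−B)/|BC| = (0.3208,0.9471); ey = (-0.9471,0.3208)
P = B + -1.01·ex + 0.86·ey = (-2.9657,0.1328)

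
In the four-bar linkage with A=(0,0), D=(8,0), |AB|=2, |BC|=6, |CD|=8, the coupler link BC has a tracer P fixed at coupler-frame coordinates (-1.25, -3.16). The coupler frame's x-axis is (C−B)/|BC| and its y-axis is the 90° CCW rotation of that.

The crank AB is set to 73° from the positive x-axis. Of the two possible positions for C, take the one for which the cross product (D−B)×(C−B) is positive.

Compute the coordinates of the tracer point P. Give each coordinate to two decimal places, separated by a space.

2.51 -0.89

A=(0,0), D=(8.00,0)
B = A + 2.00·(cos73°, sin73°) = (0.5847, 1.9126)
|BD| = 7.6579
circle(B,6.00) ∩ circle(D,8.00): a=2.0008, h=5.6566
  candidates: C₊=(3.9349,6.8902) cross=43.318; C₋=(1.1094,-4.0644) cross=-43.318
  mode + wants cross > 0 → take C=(3.9349,6.8902) (cross=43.318)
ex = (C−B)/|BC| = (0.5584,0.8296); ey = (-0.8296,0.5584)
P = B + -1.25·ex + -3.16·ey = (2.5083,-0.8888)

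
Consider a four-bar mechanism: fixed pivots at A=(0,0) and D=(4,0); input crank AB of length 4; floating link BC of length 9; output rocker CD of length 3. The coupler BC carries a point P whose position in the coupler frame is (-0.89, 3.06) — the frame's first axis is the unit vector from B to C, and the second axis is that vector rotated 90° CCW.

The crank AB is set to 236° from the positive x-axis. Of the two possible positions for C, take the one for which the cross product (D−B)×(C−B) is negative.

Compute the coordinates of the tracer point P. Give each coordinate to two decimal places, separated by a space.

-3.72 -0.49

A=(0,0), D=(4.00,0)
B = A + 4.00·(cos236°, sin236°) = (-2.2368, -3.3162)
|BD| = 7.0636
circle(B,9.00) ∩ circle(D,3.00): a=8.6284, h=2.5596
  candidates: C₊=(4.1800,2.9946) cross=18.080; C₋=(6.5833,-1.5254) cross=-18.080
  mode - wants cross < 0 → take C=(6.5833,-1.5254) (cross=-18.080)
ex = (C−B)/|BC| = (0.9800,0.1990); ey = (-0.1990,0.9800)
P = B + -0.89·ex + 3.06·ey = (-3.7178,-0.4944)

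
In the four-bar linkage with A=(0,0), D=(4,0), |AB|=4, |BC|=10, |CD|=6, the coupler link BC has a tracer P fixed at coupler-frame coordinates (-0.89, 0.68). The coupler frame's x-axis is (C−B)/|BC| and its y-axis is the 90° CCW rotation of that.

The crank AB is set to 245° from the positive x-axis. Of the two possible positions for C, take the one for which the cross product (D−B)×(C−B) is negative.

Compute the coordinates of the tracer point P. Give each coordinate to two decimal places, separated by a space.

A=(0,0), D=(4.00,0)
B = A + 4.00·(cos245°, sin245°) = (-1.6905, -3.6252)
|BD| = 6.7471
circle(B,10.00) ∩ circle(D,6.00): a=8.1163, h=5.8417
  candidates: C₊=(2.0160,5.6625) cross=39.415; C₋=(8.2935,-4.1912) cross=-39.415
  mode - wants cross < 0 → take C=(8.2935,-4.1912) (cross=-39.415)
ex = (C−B)/|BC| = (0.9984,-0.0566); ey = (0.0566,0.9984)
P = B + -0.89·ex + 0.68·ey = (-2.5406,-2.8960)

-2.54 -2.90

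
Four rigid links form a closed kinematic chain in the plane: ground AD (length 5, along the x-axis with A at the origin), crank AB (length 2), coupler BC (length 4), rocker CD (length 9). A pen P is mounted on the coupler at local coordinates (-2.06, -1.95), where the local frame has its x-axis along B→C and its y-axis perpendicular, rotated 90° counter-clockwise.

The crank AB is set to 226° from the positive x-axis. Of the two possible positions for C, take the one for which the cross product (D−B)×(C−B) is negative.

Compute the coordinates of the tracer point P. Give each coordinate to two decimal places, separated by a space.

-2.86 0.99

A=(0,0), D=(5.00,0)
B = A + 2.00·(cos226°, sin226°) = (-1.3893, -1.4387)
|BD| = 6.5493
circle(B,4.00) ∩ circle(D,9.00): a=-1.6877, h=3.6265
  candidates: C₊=(-3.8325,1.7285) cross=23.751; C₋=(-2.2392,-5.3474) cross=-23.751
  mode - wants cross < 0 → take C=(-2.2392,-5.3474) (cross=-23.751)
ex = (C−B)/|BC| = (-0.2125,-0.9772); ey = (0.9772,-0.2125)
P = B + -2.06·ex + -1.95·ey = (-2.8571,0.9886)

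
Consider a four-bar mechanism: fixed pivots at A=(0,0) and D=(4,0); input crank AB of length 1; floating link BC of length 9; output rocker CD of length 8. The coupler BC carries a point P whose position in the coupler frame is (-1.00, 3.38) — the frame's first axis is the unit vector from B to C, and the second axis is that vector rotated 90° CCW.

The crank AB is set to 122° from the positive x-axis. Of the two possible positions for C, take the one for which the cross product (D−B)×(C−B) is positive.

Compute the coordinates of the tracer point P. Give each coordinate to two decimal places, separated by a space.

-3.81 2.14

A=(0,0), D=(4.00,0)
B = A + 1.00·(cos122°, sin122°) = (-0.5299, 0.8480)
|BD| = 4.6086
circle(B,9.00) ∩ circle(D,8.00): a=4.1487, h=7.9868
  candidates: C₊=(5.0176,7.9350) cross=36.808; C₋=(2.0782,-7.7657) cross=-36.808
  mode + wants cross > 0 → take C=(5.0176,7.9350) (cross=36.808)
ex = (C−B)/|BC| = (0.6164,0.7874); ey = (-0.7874,0.6164)
P = B + -1.00·ex + 3.38·ey = (-3.8079,2.1440)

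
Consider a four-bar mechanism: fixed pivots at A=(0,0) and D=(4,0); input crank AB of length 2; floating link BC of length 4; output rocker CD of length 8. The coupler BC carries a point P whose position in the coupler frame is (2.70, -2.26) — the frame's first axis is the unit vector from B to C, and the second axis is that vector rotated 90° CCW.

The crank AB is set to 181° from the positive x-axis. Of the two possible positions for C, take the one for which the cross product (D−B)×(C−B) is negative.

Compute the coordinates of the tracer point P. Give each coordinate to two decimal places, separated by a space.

A=(0,0), D=(4.00,0)
B = A + 2.00·(cos181°, sin181°) = (-1.9997, -0.0349)
|BD| = 5.9998
circle(B,4.00) ∩ circle(D,8.00): a=-1.0002, h=3.8729
  candidates: C₊=(-3.0224,3.8321) cross=23.237; C₋=(-2.9774,-3.9136) cross=-23.237
  mode - wants cross < 0 → take C=(-2.9774,-3.9136) (cross=-23.237)
ex = (C−B)/|BC| = (-0.2444,-0.9697); ey = (0.9697,-0.2444)
P = B + 2.70·ex + -2.26·ey = (-4.8511,-2.1006)

-4.85 -2.10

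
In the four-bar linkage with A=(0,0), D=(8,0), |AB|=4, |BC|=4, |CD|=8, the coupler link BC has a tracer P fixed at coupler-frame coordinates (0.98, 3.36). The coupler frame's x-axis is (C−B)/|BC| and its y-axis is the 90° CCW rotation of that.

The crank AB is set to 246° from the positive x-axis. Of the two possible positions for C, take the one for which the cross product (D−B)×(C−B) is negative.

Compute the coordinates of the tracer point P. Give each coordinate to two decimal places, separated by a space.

A=(0,0), D=(8.00,0)
B = A + 4.00·(cos246°, sin246°) = (-1.6269, -3.6542)
|BD| = 10.2971
circle(B,4.00) ∩ circle(D,8.00): a=2.8178, h=2.8390
  candidates: C₊=(0.0000,-0.0000) cross=29.233; C₋=(2.0150,-5.3084) cross=-29.233
  mode - wants cross < 0 → take C=(2.0150,-5.3084) (cross=-29.233)
ex = (C−B)/|BC| = (0.9105,-0.4136); ey = (0.4136,0.9105)
P = B + 0.98·ex + 3.36·ey = (0.6549,-1.0003)

0.65 -1.00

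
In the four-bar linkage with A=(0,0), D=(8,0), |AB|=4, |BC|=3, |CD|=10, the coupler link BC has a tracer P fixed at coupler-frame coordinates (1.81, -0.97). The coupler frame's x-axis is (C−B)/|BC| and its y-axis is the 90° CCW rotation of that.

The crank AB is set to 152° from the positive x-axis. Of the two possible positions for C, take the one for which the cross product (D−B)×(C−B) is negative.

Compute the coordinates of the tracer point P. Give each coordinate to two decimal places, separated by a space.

-3.42 -0.17

A=(0,0), D=(8.00,0)
B = A + 4.00·(cos152°, sin152°) = (-3.5318, 1.8779)
|BD| = 11.6837
circle(B,3.00) ∩ circle(D,10.00): a=1.9475, h=2.2819
  candidates: C₊=(-1.2428,3.8171) cross=26.661; C₋=(-1.9763,-0.6874) cross=-26.661
  mode - wants cross < 0 → take C=(-1.9763,-0.6874) (cross=-26.661)
ex = (C−B)/|BC| = (0.5185,-0.8551); ey = (0.8551,0.5185)
P = B + 1.81·ex + -0.97·ey = (-3.4228,-0.1728)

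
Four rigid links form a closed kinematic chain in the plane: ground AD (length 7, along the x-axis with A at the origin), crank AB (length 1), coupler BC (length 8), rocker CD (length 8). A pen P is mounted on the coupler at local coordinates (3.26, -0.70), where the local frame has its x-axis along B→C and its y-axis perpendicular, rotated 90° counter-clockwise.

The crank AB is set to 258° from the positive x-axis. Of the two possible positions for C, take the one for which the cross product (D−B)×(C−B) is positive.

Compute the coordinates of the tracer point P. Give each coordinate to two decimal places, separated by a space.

A=(0,0), D=(7.00,0)
B = A + 1.00·(cos258°, sin258°) = (-0.2079, -0.9781)
|BD| = 7.2740
circle(B,8.00) ∩ circle(D,8.00): a=3.6370, h=7.1255
  candidates: C₊=(2.4379,6.5717) cross=51.831; C₋=(4.3542,-7.5498) cross=-51.831
  mode + wants cross > 0 → take C=(2.4379,6.5717) (cross=51.831)
ex = (C−B)/|BC| = (0.3307,0.9437); ey = (-0.9437,0.3307)
P = B + 3.26·ex + -0.70·ey = (1.5309,1.8669)

1.53 1.87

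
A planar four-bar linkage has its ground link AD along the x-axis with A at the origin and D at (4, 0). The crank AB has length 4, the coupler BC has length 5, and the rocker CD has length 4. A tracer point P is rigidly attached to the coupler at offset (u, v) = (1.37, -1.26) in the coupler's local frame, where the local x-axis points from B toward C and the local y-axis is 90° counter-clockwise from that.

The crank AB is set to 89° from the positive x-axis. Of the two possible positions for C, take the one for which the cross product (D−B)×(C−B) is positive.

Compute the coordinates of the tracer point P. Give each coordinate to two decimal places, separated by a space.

A=(0,0), D=(4.00,0)
B = A + 4.00·(cos89°, sin89°) = (0.0698, 3.9994)
|BD| = 5.6073
circle(B,5.00) ∩ circle(D,4.00): a=3.6062, h=3.4635
  candidates: C₊=(5.0677,3.8549) cross=19.421; C₋=(0.1271,-1.0003) cross=-19.421
  mode + wants cross > 0 → take C=(5.0677,3.8549) (cross=19.421)
ex = (C−B)/|BC| = (0.9996,-0.0289); ey = (0.0289,0.9996)
P = B + 1.37·ex + -1.26·ey = (1.4028,2.7003)

1.40 2.70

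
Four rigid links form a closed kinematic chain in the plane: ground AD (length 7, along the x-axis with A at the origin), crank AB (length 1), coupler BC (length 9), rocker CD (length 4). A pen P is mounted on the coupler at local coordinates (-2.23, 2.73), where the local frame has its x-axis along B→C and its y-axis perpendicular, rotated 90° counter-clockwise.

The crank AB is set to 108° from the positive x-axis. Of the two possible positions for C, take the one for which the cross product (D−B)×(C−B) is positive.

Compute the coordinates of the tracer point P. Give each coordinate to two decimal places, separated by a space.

-3.29 2.83

A=(0,0), D=(7.00,0)
B = A + 1.00·(cos108°, sin108°) = (-0.3090, 0.9511)
|BD| = 7.3706
circle(B,9.00) ∩ circle(D,4.00): a=8.0947, h=3.9339
  candidates: C₊=(8.2256,3.8076) cross=28.995; C₋=(7.2104,-3.9945) cross=-28.995
  mode + wants cross > 0 → take C=(8.2256,3.8076) (cross=28.995)
ex = (C−B)/|BC| = (0.9483,0.3174); ey = (-0.3174,0.9483)
P = B + -2.23·ex + 2.73·ey = (-3.2902,2.8321)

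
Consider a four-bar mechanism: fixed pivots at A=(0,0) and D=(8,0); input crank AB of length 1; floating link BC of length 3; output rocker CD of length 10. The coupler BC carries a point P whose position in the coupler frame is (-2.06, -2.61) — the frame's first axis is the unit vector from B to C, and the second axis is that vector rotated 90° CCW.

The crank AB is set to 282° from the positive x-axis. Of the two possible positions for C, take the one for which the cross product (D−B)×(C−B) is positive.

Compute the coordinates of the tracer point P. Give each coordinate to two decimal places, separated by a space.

A=(0,0), D=(8.00,0)
B = A + 1.00·(cos282°, sin282°) = (0.2079, -0.9781)
|BD| = 7.8532
circle(B,3.00) ∩ circle(D,10.00): a=-1.8672, h=2.3481
  candidates: C₊=(-1.9372,1.1191) cross=18.440; C₋=(-1.3522,-3.5406) cross=-18.440
  mode + wants cross > 0 → take C=(-1.9372,1.1191) (cross=18.440)
ex = (C−B)/|BC| = (-0.7150,0.6991); ey = (-0.6991,-0.7150)
P = B + -2.06·ex + -2.61·ey = (3.5055,-0.5521)

3.51 -0.55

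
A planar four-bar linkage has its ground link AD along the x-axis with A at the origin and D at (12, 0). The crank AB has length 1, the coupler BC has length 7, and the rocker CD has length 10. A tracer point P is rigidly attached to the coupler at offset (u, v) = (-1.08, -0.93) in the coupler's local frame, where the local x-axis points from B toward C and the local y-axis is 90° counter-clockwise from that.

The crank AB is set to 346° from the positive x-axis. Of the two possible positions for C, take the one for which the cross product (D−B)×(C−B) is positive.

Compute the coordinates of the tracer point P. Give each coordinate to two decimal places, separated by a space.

1.33 -1.62

A=(0,0), D=(12.00,0)
B = A + 1.00·(cos346°, sin346°) = (0.9703, -0.2419)
|BD| = 11.0324
circle(B,7.00) ∩ circle(D,10.00): a=3.2048, h=6.2233
  candidates: C₊=(4.0379,6.0501) cross=68.658; C₋=(4.3108,-6.3934) cross=-68.658
  mode + wants cross > 0 → take C=(4.0379,6.0501) (cross=68.658)
ex = (C−B)/|BC| = (0.4382,0.8989); ey = (-0.8989,0.4382)
P = B + -1.08·ex + -0.93·ey = (1.3330,-1.6202)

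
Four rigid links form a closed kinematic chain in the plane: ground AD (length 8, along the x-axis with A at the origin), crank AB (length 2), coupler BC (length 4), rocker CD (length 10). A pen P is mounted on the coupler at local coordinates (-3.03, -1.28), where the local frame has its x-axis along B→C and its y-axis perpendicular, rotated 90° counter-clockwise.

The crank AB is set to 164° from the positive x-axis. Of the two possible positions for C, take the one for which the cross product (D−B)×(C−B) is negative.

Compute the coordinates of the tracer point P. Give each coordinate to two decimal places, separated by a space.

A=(0,0), D=(8.00,0)
B = A + 2.00·(cos164°, sin164°) = (-1.9225, 0.5513)
|BD| = 9.9378
circle(B,4.00) ∩ circle(D,10.00): a=0.7426, h=3.9305
  candidates: C₊=(-0.9630,4.4345) cross=39.060; C₋=(-1.3991,-3.4143) cross=-39.060
  mode - wants cross < 0 → take C=(-1.3991,-3.4143) (cross=-39.060)
ex = (C−B)/|BC| = (0.1309,-0.9914); ey = (0.9914,0.1309)
P = B + -3.03·ex + -1.28·ey = (-3.5880,3.3877)

-3.59 3.39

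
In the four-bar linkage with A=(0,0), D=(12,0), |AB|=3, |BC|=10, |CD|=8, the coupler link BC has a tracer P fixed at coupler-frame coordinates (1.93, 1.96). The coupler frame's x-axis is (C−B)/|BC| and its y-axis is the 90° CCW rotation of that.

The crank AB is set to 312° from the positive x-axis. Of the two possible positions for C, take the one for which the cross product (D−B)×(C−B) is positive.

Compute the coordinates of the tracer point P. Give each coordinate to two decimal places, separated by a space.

A=(0,0), D=(12.00,0)
B = A + 3.00·(cos312°, sin312°) = (2.0074, -2.2294)
|BD| = 10.2383
circle(B,10.00) ∩ circle(D,8.00): a=6.8773, h=7.2597
  candidates: C₊=(7.1388,6.3536) cross=74.327; C₋=(10.3004,-7.8174) cross=-74.327
  mode + wants cross > 0 → take C=(7.1388,6.3536) (cross=74.327)
ex = (C−B)/|BC| = (0.5131,0.8583); ey = (-0.8583,0.5131)
P = B + 1.93·ex + 1.96·ey = (1.3155,0.4328)

1.32 0.43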